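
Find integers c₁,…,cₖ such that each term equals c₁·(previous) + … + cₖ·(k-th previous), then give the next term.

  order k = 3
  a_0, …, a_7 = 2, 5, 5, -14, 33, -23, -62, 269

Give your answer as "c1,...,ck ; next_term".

  a_3 = -2·5 + -2·5 + 3·2 = -14
  a_4 = -2·-14 + -2·5 + 3·5 = 33
  a_5 = -2·33 + -2·-14 + 3·5 = -23
  a_6 = -2·-23 + -2·33 + 3·-14 = -62
  a_7 = -2·-62 + -2·-23 + 3·33 = 269
  a_8 = -2·269 + -2·-62 + 3·-23 = -483

-2,-2,3 ; -483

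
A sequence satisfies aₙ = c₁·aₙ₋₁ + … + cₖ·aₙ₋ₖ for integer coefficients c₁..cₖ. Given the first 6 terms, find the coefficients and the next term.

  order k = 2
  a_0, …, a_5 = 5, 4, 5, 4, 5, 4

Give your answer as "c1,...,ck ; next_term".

  a_2 = 0·4 + 1·5 = 5
  a_3 = 0·5 + 1·4 = 4
  a_4 = 0·4 + 1·5 = 5
  a_5 = 0·5 + 1·4 = 4
  a_6 = 0·4 + 1·5 = 5

0,1 ; 5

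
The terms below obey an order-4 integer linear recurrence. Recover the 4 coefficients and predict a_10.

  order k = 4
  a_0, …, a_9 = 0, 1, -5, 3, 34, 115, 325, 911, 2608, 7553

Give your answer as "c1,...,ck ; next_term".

  a_4 = 4·3 + -4·-5 + 2·1 + 1·0 = 34
  a_5 = 4·34 + -4·3 + 2·-5 + 1·1 = 115
  a_6 = 4·115 + -4·34 + 2·3 + 1·-5 = 325
  a_7 = 4·325 + -4·115 + 2·34 + 1·3 = 911
  a_8 = 4·911 + -4·325 + 2·115 + 1·34 = 2608
  a_9 = 4·2608 + -4·911 + 2·325 + 1·115 = 7553
  a_10 = 4·7553 + -4·2608 + 2·911 + 1·325 = 21927

4,-4,2,1 ; 21927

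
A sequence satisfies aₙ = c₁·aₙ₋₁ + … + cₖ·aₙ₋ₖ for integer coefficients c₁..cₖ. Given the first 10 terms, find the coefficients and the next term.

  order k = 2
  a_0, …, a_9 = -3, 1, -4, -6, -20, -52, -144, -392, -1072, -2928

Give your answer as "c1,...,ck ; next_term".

  a_2 = 2·1 + 2·-3 = -4
  a_3 = 2·-4 + 2·1 = -6
  a_4 = 2·-6 + 2·-4 = -20
  a_5 = 2·-20 + 2·-6 = -52
  a_6 = 2·-52 + 2·-20 = -144
  a_7 = 2·-144 + 2·-52 = -392
  a_8 = 2·-392 + 2·-144 = -1072
  a_9 = 2·-1072 + 2·-392 = -2928
  a_10 = 2·-2928 + 2·-1072 = -8000

2,2 ; -8000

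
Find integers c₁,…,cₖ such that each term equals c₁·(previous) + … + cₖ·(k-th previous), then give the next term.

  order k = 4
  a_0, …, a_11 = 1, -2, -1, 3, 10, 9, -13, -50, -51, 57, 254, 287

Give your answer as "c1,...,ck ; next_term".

2,-3,0,1 ; -239

  a_4 = 2·3 + -3·-1 + 0·-2 + 1·1 = 10
  a_5 = 2·10 + -3·3 + 0·-1 + 1·-2 = 9
  a_6 = 2·9 + -3·10 + 0·3 + 1·-1 = -13
  a_7 = 2·-13 + -3·9 + 0·10 + 1·3 = -50
  a_8 = 2·-50 + -3·-13 + 0·9 + 1·10 = -51
  a_9 = 2·-51 + -3·-50 + 0·-13 + 1·9 = 57
  a_10 = 2·57 + -3·-51 + 0·-50 + 1·-13 = 254
  a_11 = 2·254 + -3·57 + 0·-51 + 1·-50 = 287
  a_12 = 2·287 + -3·254 + 0·57 + 1·-51 = -239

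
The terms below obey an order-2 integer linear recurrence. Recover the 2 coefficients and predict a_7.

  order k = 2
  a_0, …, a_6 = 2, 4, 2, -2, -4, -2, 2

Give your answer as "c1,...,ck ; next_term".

1,-1 ; 4

  a_2 = 1·4 + -1·2 = 2
  a_3 = 1·2 + -1·4 = -2
  a_4 = 1·-2 + -1·2 = -4
  a_5 = 1·-4 + -1·-2 = -2
  a_6 = 1·-2 + -1·-4 = 2
  a_7 = 1·2 + -1·-2 = 4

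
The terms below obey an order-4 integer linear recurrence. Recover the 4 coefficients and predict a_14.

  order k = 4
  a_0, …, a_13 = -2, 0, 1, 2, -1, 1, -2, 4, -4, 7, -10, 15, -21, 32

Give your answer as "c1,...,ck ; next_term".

0,1,-1,1 ; -46

  a_4 = 0·2 + 1·1 + -1·0 + 1·-2 = -1
  a_5 = 0·-1 + 1·2 + -1·1 + 1·0 = 1
  a_6 = 0·1 + 1·-1 + -1·2 + 1·1 = -2
  a_7 = 0·-2 + 1·1 + -1·-1 + 1·2 = 4
  a_8 = 0·4 + 1·-2 + -1·1 + 1·-1 = -4
  a_9 = 0·-4 + 1·4 + -1·-2 + 1·1 = 7
  a_10 = 0·7 + 1·-4 + -1·4 + 1·-2 = -10
  a_11 = 0·-10 + 1·7 + -1·-4 + 1·4 = 15
  a_12 = 0·15 + 1·-10 + -1·7 + 1·-4 = -21
  a_13 = 0·-21 + 1·15 + -1·-10 + 1·7 = 32
  a_14 = 0·32 + 1·-21 + -1·15 + 1·-10 = -46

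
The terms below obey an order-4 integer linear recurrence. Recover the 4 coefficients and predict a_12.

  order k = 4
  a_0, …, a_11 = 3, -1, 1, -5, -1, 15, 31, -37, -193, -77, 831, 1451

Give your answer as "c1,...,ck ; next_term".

  a_4 = 1·-5 + -4·1 + -2·-1 + 2·3 = -1
  a_5 = 1·-1 + -4·-5 + -2·1 + 2·-1 = 15
  a_6 = 1·15 + -4·-1 + -2·-5 + 2·1 = 31
  a_7 = 1·31 + -4·15 + -2·-1 + 2·-5 = -37
  a_8 = 1·-37 + -4·31 + -2·15 + 2·-1 = -193
  a_9 = 1·-193 + -4·-37 + -2·31 + 2·15 = -77
  a_10 = 1·-77 + -4·-193 + -2·-37 + 2·31 = 831
  a_11 = 1·831 + -4·-77 + -2·-193 + 2·-37 = 1451
  a_12 = 1·1451 + -4·831 + -2·-77 + 2·-193 = -2105

1,-4,-2,2 ; -2105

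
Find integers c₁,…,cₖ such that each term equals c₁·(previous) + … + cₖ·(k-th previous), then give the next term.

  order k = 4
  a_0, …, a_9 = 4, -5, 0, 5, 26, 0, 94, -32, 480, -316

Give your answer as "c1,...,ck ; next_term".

  a_4 = 0·5 + 4·0 + -2·-5 + 4·4 = 26
  a_5 = 0·26 + 4·5 + -2·0 + 4·-5 = 0
  a_6 = 0·0 + 4·26 + -2·5 + 4·0 = 94
  a_7 = 0·94 + 4·0 + -2·26 + 4·5 = -32
  a_8 = 0·-32 + 4·94 + -2·0 + 4·26 = 480
  a_9 = 0·480 + 4·-32 + -2·94 + 4·0 = -316
  a_10 = 0·-316 + 4·480 + -2·-32 + 4·94 = 2360

0,4,-2,4 ; 2360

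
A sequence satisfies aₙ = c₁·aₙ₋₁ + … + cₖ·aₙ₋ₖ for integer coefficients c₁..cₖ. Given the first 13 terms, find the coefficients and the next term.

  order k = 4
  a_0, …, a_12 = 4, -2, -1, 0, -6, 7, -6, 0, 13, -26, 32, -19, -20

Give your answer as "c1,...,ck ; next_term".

  a_4 = -1·0 + 0·-1 + 1·-2 + -1·4 = -6
  a_5 = -1·-6 + 0·0 + 1·-1 + -1·-2 = 7
  a_6 = -1·7 + 0·-6 + 1·0 + -1·-1 = -6
  a_7 = -1·-6 + 0·7 + 1·-6 + -1·0 = 0
  a_8 = -1·0 + 0·-6 + 1·7 + -1·-6 = 13
  a_9 = -1·13 + 0·0 + 1·-6 + -1·7 = -26
  a_10 = -1·-26 + 0·13 + 1·0 + -1·-6 = 32
  a_11 = -1·32 + 0·-26 + 1·13 + -1·0 = -19
  a_12 = -1·-19 + 0·32 + 1·-26 + -1·13 = -20
  a_13 = -1·-20 + 0·-19 + 1·32 + -1·-26 = 78

-1,0,1,-1 ; 78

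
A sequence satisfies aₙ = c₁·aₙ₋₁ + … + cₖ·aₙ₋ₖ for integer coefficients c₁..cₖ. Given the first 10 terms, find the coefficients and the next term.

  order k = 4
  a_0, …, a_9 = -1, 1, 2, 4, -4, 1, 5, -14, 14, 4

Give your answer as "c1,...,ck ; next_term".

  a_4 = -1·4 + -1·2 + 1·1 + -1·-1 = -4
  a_5 = -1·-4 + -1·4 + 1·2 + -1·1 = 1
  a_6 = -1·1 + -1·-4 + 1·4 + -1·2 = 5
  a_7 = -1·5 + -1·1 + 1·-4 + -1·4 = -14
  a_8 = -1·-14 + -1·5 + 1·1 + -1·-4 = 14
  a_9 = -1·14 + -1·-14 + 1·5 + -1·1 = 4
  a_10 = -1·4 + -1·14 + 1·-14 + -1·5 = -37

-1,-1,1,-1 ; -37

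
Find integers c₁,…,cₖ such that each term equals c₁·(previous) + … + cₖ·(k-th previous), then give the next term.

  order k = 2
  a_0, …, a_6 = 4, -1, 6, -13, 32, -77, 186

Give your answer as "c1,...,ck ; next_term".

  a_2 = -2·-1 + 1·4 = 6
  a_3 = -2·6 + 1·-1 = -13
  a_4 = -2·-13 + 1·6 = 32
  a_5 = -2·32 + 1·-13 = -77
  a_6 = -2·-77 + 1·32 = 186
  a_7 = -2·186 + 1·-77 = -449

-2,1 ; -449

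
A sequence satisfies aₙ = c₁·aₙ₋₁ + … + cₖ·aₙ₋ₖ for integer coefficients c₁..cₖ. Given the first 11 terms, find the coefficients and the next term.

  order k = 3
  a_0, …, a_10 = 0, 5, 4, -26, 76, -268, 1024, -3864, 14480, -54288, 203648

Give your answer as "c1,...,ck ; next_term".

-4,-2,-4 ; -763936

  a_3 = -4·4 + -2·5 + -4·0 = -26
  a_4 = -4·-26 + -2·4 + -4·5 = 76
  a_5 = -4·76 + -2·-26 + -4·4 = -268
  a_6 = -4·-268 + -2·76 + -4·-26 = 1024
  a_7 = -4·1024 + -2·-268 + -4·76 = -3864
  a_8 = -4·-3864 + -2·1024 + -4·-268 = 14480
  a_9 = -4·14480 + -2·-3864 + -4·1024 = -54288
  a_10 = -4·-54288 + -2·14480 + -4·-3864 = 203648
  a_11 = -4·203648 + -2·-54288 + -4·14480 = -763936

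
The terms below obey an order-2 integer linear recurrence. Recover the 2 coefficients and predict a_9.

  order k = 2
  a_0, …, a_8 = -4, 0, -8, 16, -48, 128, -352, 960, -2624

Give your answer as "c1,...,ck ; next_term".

  a_2 = -2·0 + 2·-4 = -8
  a_3 = -2·-8 + 2·0 = 16
  a_4 = -2·16 + 2·-8 = -48
  a_5 = -2·-48 + 2·16 = 128
  a_6 = -2·128 + 2·-48 = -352
  a_7 = -2·-352 + 2·128 = 960
  a_8 = -2·960 + 2·-352 = -2624
  a_9 = -2·-2624 + 2·960 = 7168

-2,2 ; 7168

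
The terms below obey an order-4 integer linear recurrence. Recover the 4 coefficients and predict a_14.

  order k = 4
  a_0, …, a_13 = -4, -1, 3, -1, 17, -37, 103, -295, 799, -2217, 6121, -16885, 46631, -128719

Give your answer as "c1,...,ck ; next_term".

-2,2,-1,-2 ; 355343

  a_4 = -2·-1 + 2·3 + -1·-1 + -2·-4 = 17
  a_5 = -2·17 + 2·-1 + -1·3 + -2·-1 = -37
  a_6 = -2·-37 + 2·17 + -1·-1 + -2·3 = 103
  a_7 = -2·103 + 2·-37 + -1·17 + -2·-1 = -295
  a_8 = -2·-295 + 2·103 + -1·-37 + -2·17 = 799
  a_9 = -2·799 + 2·-295 + -1·103 + -2·-37 = -2217
  a_10 = -2·-2217 + 2·799 + -1·-295 + -2·103 = 6121
  a_11 = -2·6121 + 2·-2217 + -1·799 + -2·-295 = -16885
  a_12 = -2·-16885 + 2·6121 + -1·-2217 + -2·799 = 46631
  a_13 = -2·46631 + 2·-16885 + -1·6121 + -2·-2217 = -128719
  a_14 = -2·-128719 + 2·46631 + -1·-16885 + -2·6121 = 355343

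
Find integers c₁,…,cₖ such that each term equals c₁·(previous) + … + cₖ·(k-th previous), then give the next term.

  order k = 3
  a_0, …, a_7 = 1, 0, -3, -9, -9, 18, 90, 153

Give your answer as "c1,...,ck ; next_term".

2,-3,-3 ; -18

  a_3 = 2·-3 + -3·0 + -3·1 = -9
  a_4 = 2·-9 + -3·-3 + -3·0 = -9
  a_5 = 2·-9 + -3·-9 + -3·-3 = 18
  a_6 = 2·18 + -3·-9 + -3·-9 = 90
  a_7 = 2·90 + -3·18 + -3·-9 = 153
  a_8 = 2·153 + -3·90 + -3·18 = -18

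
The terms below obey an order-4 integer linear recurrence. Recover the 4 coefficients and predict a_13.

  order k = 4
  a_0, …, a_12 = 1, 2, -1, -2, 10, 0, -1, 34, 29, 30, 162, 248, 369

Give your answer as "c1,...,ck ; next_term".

  a_4 = 0·-2 + 1·-1 + 4·2 + 3·1 = 10
  a_5 = 0·10 + 1·-2 + 4·-1 + 3·2 = 0
  a_6 = 0·0 + 1·10 + 4·-2 + 3·-1 = -1
  a_7 = 0·-1 + 1·0 + 4·10 + 3·-2 = 34
  a_8 = 0·34 + 1·-1 + 4·0 + 3·10 = 29
  a_9 = 0·29 + 1·34 + 4·-1 + 3·0 = 30
  a_10 = 0·30 + 1·29 + 4·34 + 3·-1 = 162
  a_11 = 0·162 + 1·30 + 4·29 + 3·34 = 248
  a_12 = 0·248 + 1·162 + 4·30 + 3·29 = 369
  a_13 = 0·369 + 1·248 + 4·162 + 3·30 = 986

0,1,4,3 ; 986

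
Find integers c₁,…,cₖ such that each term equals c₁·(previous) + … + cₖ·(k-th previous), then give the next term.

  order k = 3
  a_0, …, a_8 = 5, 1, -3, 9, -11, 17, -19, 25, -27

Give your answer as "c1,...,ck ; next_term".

-1,1,1 ; 33

  a_3 = -1·-3 + 1·1 + 1·5 = 9
  a_4 = -1·9 + 1·-3 + 1·1 = -11
  a_5 = -1·-11 + 1·9 + 1·-3 = 17
  a_6 = -1·17 + 1·-11 + 1·9 = -19
  a_7 = -1·-19 + 1·17 + 1·-11 = 25
  a_8 = -1·25 + 1·-19 + 1·17 = -27
  a_9 = -1·-27 + 1·25 + 1·-19 = 33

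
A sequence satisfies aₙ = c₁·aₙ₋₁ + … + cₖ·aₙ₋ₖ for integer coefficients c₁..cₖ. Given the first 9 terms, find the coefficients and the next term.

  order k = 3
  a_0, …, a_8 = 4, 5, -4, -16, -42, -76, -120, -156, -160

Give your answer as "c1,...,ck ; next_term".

  a_3 = 2·-4 + 0·5 + -2·4 = -16
  a_4 = 2·-16 + 0·-4 + -2·5 = -42
  a_5 = 2·-42 + 0·-16 + -2·-4 = -76
  a_6 = 2·-76 + 0·-42 + -2·-16 = -120
  a_7 = 2·-120 + 0·-76 + -2·-42 = -156
  a_8 = 2·-156 + 0·-120 + -2·-76 = -160
  a_9 = 2·-160 + 0·-156 + -2·-120 = -80

2,0,-2 ; -80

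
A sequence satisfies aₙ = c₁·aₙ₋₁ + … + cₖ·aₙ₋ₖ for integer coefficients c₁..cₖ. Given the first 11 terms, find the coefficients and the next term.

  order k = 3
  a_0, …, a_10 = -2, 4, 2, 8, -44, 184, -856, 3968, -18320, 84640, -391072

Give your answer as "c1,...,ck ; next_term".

  a_3 = -4·2 + 2·4 + -4·-2 = 8
  a_4 = -4·8 + 2·2 + -4·4 = -44
  a_5 = -4·-44 + 2·8 + -4·2 = 184
  a_6 = -4·184 + 2·-44 + -4·8 = -856
  a_7 = -4·-856 + 2·184 + -4·-44 = 3968
  a_8 = -4·3968 + 2·-856 + -4·184 = -18320
  a_9 = -4·-18320 + 2·3968 + -4·-856 = 84640
  a_10 = -4·84640 + 2·-18320 + -4·3968 = -391072
  a_11 = -4·-391072 + 2·84640 + -4·-18320 = 1806848

-4,2,-4 ; 1806848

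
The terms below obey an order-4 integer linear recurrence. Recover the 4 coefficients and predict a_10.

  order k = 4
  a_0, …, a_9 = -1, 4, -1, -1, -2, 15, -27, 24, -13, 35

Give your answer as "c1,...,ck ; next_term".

-2,-2,-1,2 ; -122

  a_4 = -2·-1 + -2·-1 + -1·4 + 2·-1 = -2
  a_5 = -2·-2 + -2·-1 + -1·-1 + 2·4 = 15
  a_6 = -2·15 + -2·-2 + -1·-1 + 2·-1 = -27
  a_7 = -2·-27 + -2·15 + -1·-2 + 2·-1 = 24
  a_8 = -2·24 + -2·-27 + -1·15 + 2·-2 = -13
  a_9 = -2·-13 + -2·24 + -1·-27 + 2·15 = 35
  a_10 = -2·35 + -2·-13 + -1·24 + 2·-27 = -122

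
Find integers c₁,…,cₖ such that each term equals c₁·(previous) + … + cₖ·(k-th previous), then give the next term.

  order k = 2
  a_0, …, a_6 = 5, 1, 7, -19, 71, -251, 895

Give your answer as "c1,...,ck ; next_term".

  a_2 = -3·1 + 2·5 = 7
  a_3 = -3·7 + 2·1 = -19
  a_4 = -3·-19 + 2·7 = 71
  a_5 = -3·71 + 2·-19 = -251
  a_6 = -3·-251 + 2·71 = 895
  a_7 = -3·895 + 2·-251 = -3187

-3,2 ; -3187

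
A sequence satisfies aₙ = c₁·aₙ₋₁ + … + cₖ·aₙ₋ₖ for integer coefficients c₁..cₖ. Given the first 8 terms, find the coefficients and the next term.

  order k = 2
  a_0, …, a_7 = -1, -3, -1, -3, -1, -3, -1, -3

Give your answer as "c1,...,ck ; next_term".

  a_2 = 0·-3 + 1·-1 = -1
  a_3 = 0·-1 + 1·-3 = -3
  a_4 = 0·-3 + 1·-1 = -1
  a_5 = 0·-1 + 1·-3 = -3
  a_6 = 0·-3 + 1·-1 = -1
  a_7 = 0·-1 + 1·-3 = -3
  a_8 = 0·-3 + 1·-1 = -1

0,1 ; -1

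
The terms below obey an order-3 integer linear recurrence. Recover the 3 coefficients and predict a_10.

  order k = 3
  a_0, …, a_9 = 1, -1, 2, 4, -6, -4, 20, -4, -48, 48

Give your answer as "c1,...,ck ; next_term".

  a_3 = 0·2 + -2·-1 + 2·1 = 4
  a_4 = 0·4 + -2·2 + 2·-1 = -6
  a_5 = 0·-6 + -2·4 + 2·2 = -4
  a_6 = 0·-4 + -2·-6 + 2·4 = 20
  a_7 = 0·20 + -2·-4 + 2·-6 = -4
  a_8 = 0·-4 + -2·20 + 2·-4 = -48
  a_9 = 0·-48 + -2·-4 + 2·20 = 48
  a_10 = 0·48 + -2·-48 + 2·-4 = 88

0,-2,2 ; 88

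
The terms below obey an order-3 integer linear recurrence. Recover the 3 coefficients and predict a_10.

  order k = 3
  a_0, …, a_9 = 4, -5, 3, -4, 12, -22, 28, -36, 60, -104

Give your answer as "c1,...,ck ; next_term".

  a_3 = -2·3 + -2·-5 + -2·4 = -4
  a_4 = -2·-4 + -2·3 + -2·-5 = 12
  a_5 = -2·12 + -2·-4 + -2·3 = -22
  a_6 = -2·-22 + -2·12 + -2·-4 = 28
  a_7 = -2·28 + -2·-22 + -2·12 = -36
  a_8 = -2·-36 + -2·28 + -2·-22 = 60
  a_9 = -2·60 + -2·-36 + -2·28 = -104
  a_10 = -2·-104 + -2·60 + -2·-36 = 160

-2,-2,-2 ; 160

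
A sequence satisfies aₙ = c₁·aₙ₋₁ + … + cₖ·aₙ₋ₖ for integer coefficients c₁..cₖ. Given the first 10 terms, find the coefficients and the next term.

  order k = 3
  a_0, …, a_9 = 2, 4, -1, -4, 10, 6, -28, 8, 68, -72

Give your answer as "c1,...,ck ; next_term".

0,-2,2 ; -120

  a_3 = 0·-1 + -2·4 + 2·2 = -4
  a_4 = 0·-4 + -2·-1 + 2·4 = 10
  a_5 = 0·10 + -2·-4 + 2·-1 = 6
  a_6 = 0·6 + -2·10 + 2·-4 = -28
  a_7 = 0·-28 + -2·6 + 2·10 = 8
  a_8 = 0·8 + -2·-28 + 2·6 = 68
  a_9 = 0·68 + -2·8 + 2·-28 = -72
  a_10 = 0·-72 + -2·68 + 2·8 = -120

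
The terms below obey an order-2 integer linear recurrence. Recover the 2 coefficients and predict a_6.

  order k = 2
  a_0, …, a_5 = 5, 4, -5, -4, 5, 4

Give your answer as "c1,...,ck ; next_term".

  a_2 = 0·4 + -1·5 = -5
  a_3 = 0·-5 + -1·4 = -4
  a_4 = 0·-4 + -1·-5 = 5
  a_5 = 0·5 + -1·-4 = 4
  a_6 = 0·4 + -1·5 = -5

0,-1 ; -5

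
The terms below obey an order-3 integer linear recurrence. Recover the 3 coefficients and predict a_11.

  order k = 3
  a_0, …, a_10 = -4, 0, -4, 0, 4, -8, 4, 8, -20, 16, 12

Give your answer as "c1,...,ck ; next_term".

-1,-1,1 ; -48

  a_3 = -1·-4 + -1·0 + 1·-4 = 0
  a_4 = -1·0 + -1·-4 + 1·0 = 4
  a_5 = -1·4 + -1·0 + 1·-4 = -8
  a_6 = -1·-8 + -1·4 + 1·0 = 4
  a_7 = -1·4 + -1·-8 + 1·4 = 8
  a_8 = -1·8 + -1·4 + 1·-8 = -20
  a_9 = -1·-20 + -1·8 + 1·4 = 16
  a_10 = -1·16 + -1·-20 + 1·8 = 12
  a_11 = -1·12 + -1·16 + 1·-20 = -48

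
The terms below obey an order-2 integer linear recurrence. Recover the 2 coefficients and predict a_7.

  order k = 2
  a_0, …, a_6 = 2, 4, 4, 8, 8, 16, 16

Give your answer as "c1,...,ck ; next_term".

  a_2 = 0·4 + 2·2 = 4
  a_3 = 0·4 + 2·4 = 8
  a_4 = 0·8 + 2·4 = 8
  a_5 = 0·8 + 2·8 = 16
  a_6 = 0·16 + 2·8 = 16
  a_7 = 0·16 + 2·16 = 32

0,2 ; 32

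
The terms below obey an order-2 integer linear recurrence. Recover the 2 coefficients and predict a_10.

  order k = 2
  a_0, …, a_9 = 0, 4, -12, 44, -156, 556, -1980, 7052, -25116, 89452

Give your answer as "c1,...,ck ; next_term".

  a_2 = -3·4 + 2·0 = -12
  a_3 = -3·-12 + 2·4 = 44
  a_4 = -3·44 + 2·-12 = -156
  a_5 = -3·-156 + 2·44 = 556
  a_6 = -3·556 + 2·-156 = -1980
  a_7 = -3·-1980 + 2·556 = 7052
  a_8 = -3·7052 + 2·-1980 = -25116
  a_9 = -3·-25116 + 2·7052 = 89452
  a_10 = -3·89452 + 2·-25116 = -318588

-3,2 ; -318588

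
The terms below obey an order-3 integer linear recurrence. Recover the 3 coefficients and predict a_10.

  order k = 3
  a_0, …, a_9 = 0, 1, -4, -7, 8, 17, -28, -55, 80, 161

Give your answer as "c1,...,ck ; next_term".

  a_3 = 1·-4 + -3·1 + 3·0 = -7
  a_4 = 1·-7 + -3·-4 + 3·1 = 8
  a_5 = 1·8 + -3·-7 + 3·-4 = 17
  a_6 = 1·17 + -3·8 + 3·-7 = -28
  a_7 = 1·-28 + -3·17 + 3·8 = -55
  a_8 = 1·-55 + -3·-28 + 3·17 = 80
  a_9 = 1·80 + -3·-55 + 3·-28 = 161
  a_10 = 1·161 + -3·80 + 3·-55 = -244

1,-3,3 ; -244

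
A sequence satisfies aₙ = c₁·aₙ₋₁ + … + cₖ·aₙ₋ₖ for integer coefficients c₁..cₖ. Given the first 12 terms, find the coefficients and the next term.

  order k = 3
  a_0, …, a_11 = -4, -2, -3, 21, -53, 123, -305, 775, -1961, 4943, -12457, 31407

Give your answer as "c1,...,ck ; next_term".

  a_3 = -3·-3 + -2·-2 + -2·-4 = 21
  a_4 = -3·21 + -2·-3 + -2·-2 = -53
  a_5 = -3·-53 + -2·21 + -2·-3 = 123
  a_6 = -3·123 + -2·-53 + -2·21 = -305
  a_7 = -3·-305 + -2·123 + -2·-53 = 775
  a_8 = -3·775 + -2·-305 + -2·123 = -1961
  a_9 = -3·-1961 + -2·775 + -2·-305 = 4943
  a_10 = -3·4943 + -2·-1961 + -2·775 = -12457
  a_11 = -3·-12457 + -2·4943 + -2·-1961 = 31407
  a_12 = -3·31407 + -2·-12457 + -2·4943 = -79193

-3,-2,-2 ; -79193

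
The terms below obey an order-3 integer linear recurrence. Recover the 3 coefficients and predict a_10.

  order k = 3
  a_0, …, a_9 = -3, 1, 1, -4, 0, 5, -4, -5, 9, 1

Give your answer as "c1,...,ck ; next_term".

  a_3 = 0·1 + -1·1 + 1·-3 = -4
  a_4 = 0·-4 + -1·1 + 1·1 = 0
  a_5 = 0·0 + -1·-4 + 1·1 = 5
  a_6 = 0·5 + -1·0 + 1·-4 = -4
  a_7 = 0·-4 + -1·5 + 1·0 = -5
  a_8 = 0·-5 + -1·-4 + 1·5 = 9
  a_9 = 0·9 + -1·-5 + 1·-4 = 1
  a_10 = 0·1 + -1·9 + 1·-5 = -14

0,-1,1 ; -14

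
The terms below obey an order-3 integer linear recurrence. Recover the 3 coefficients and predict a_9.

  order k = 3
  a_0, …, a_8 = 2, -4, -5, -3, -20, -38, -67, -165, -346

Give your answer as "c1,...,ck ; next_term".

1,1,3 ; -712

  a_3 = 1·-5 + 1·-4 + 3·2 = -3
  a_4 = 1·-3 + 1·-5 + 3·-4 = -20
  a_5 = 1·-20 + 1·-3 + 3·-5 = -38
  a_6 = 1·-38 + 1·-20 + 3·-3 = -67
  a_7 = 1·-67 + 1·-38 + 3·-20 = -165
  a_8 = 1·-165 + 1·-67 + 3·-38 = -346
  a_9 = 1·-346 + 1·-165 + 3·-67 = -712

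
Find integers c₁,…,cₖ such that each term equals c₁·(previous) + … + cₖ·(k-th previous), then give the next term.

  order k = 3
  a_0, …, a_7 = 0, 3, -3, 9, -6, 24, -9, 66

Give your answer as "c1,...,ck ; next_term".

  a_3 = 0·-3 + 3·3 + 1·0 = 9
  a_4 = 0·9 + 3·-3 + 1·3 = -6
  a_5 = 0·-6 + 3·9 + 1·-3 = 24
  a_6 = 0·24 + 3·-6 + 1·9 = -9
  a_7 = 0·-9 + 3·24 + 1·-6 = 66
  a_8 = 0·66 + 3·-9 + 1·24 = -3

0,3,1 ; -3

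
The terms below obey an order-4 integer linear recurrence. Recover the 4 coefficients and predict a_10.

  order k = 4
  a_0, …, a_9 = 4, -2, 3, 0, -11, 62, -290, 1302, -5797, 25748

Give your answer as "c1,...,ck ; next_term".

-4,3,4,-3 ; -114305

  a_4 = -4·0 + 3·3 + 4·-2 + -3·4 = -11
  a_5 = -4·-11 + 3·0 + 4·3 + -3·-2 = 62
  a_6 = -4·62 + 3·-11 + 4·0 + -3·3 = -290
  a_7 = -4·-290 + 3·62 + 4·-11 + -3·0 = 1302
  a_8 = -4·1302 + 3·-290 + 4·62 + -3·-11 = -5797
  a_9 = -4·-5797 + 3·1302 + 4·-290 + -3·62 = 25748
  a_10 = -4·25748 + 3·-5797 + 4·1302 + -3·-290 = -114305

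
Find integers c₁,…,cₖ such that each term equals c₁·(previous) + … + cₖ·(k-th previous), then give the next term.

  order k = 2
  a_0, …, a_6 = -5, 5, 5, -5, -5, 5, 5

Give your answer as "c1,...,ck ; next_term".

0,-1 ; -5

  a_2 = 0·5 + -1·-5 = 5
  a_3 = 0·5 + -1·5 = -5
  a_4 = 0·-5 + -1·5 = -5
  a_5 = 0·-5 + -1·-5 = 5
  a_6 = 0·5 + -1·-5 = 5
  a_7 = 0·5 + -1·5 = -5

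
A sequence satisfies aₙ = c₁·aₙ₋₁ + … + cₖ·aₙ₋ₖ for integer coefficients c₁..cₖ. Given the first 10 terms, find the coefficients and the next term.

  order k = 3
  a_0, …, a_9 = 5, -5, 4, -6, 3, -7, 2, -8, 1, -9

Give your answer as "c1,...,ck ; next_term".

1,1,-1 ; 0

  a_3 = 1·4 + 1·-5 + -1·5 = -6
  a_4 = 1·-6 + 1·4 + -1·-5 = 3
  a_5 = 1·3 + 1·-6 + -1·4 = -7
  a_6 = 1·-7 + 1·3 + -1·-6 = 2
  a_7 = 1·2 + 1·-7 + -1·3 = -8
  a_8 = 1·-8 + 1·2 + -1·-7 = 1
  a_9 = 1·1 + 1·-8 + -1·2 = -9
  a_10 = 1·-9 + 1·1 + -1·-8 = 0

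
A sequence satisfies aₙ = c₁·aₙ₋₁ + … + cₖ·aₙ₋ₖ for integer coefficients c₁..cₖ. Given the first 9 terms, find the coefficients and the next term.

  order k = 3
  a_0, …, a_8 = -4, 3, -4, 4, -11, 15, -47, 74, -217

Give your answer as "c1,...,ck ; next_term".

-1,4,3 ; 372

  a_3 = -1·-4 + 4·3 + 3·-4 = 4
  a_4 = -1·4 + 4·-4 + 3·3 = -11
  a_5 = -1·-11 + 4·4 + 3·-4 = 15
  a_6 = -1·15 + 4·-11 + 3·4 = -47
  a_7 = -1·-47 + 4·15 + 3·-11 = 74
  a_8 = -1·74 + 4·-47 + 3·15 = -217
  a_9 = -1·-217 + 4·74 + 3·-47 = 372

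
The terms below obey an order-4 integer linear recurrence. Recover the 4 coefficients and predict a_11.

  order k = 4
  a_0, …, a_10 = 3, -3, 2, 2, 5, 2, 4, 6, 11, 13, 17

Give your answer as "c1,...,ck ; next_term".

1,0,0,1 ; 23

  a_4 = 1·2 + 0·2 + 0·-3 + 1·3 = 5
  a_5 = 1·5 + 0·2 + 0·2 + 1·-3 = 2
  a_6 = 1·2 + 0·5 + 0·2 + 1·2 = 4
  a_7 = 1·4 + 0·2 + 0·5 + 1·2 = 6
  a_8 = 1·6 + 0·4 + 0·2 + 1·5 = 11
  a_9 = 1·11 + 0·6 + 0·4 + 1·2 = 13
  a_10 = 1·13 + 0·11 + 0·6 + 1·4 = 17
  a_11 = 1·17 + 0·13 + 0·11 + 1·6 = 23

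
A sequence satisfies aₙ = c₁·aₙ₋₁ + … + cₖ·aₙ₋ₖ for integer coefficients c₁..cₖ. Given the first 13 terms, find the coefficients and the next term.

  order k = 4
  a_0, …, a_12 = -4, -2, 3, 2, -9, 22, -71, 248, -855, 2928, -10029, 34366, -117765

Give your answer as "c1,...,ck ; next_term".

  a_4 = -3·2 + 1·3 + -1·-2 + 2·-4 = -9
  a_5 = -3·-9 + 1·2 + -1·3 + 2·-2 = 22
  a_6 = -3·22 + 1·-9 + -1·2 + 2·3 = -71
  a_7 = -3·-71 + 1·22 + -1·-9 + 2·2 = 248
  a_8 = -3·248 + 1·-71 + -1·22 + 2·-9 = -855
  a_9 = -3·-855 + 1·248 + -1·-71 + 2·22 = 2928
  a_10 = -3·2928 + 1·-855 + -1·248 + 2·-71 = -10029
  a_11 = -3·-10029 + 1·2928 + -1·-855 + 2·248 = 34366
  a_12 = -3·34366 + 1·-10029 + -1·2928 + 2·-855 = -117765
  a_13 = -3·-117765 + 1·34366 + -1·-10029 + 2·2928 = 403546

-3,1,-1,2 ; 403546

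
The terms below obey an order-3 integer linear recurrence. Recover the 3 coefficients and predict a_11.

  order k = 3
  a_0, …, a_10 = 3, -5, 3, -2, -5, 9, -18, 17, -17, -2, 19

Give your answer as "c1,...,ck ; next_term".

-1,1,2 ; -55

  a_3 = -1·3 + 1·-5 + 2·3 = -2
  a_4 = -1·-2 + 1·3 + 2·-5 = -5
  a_5 = -1·-5 + 1·-2 + 2·3 = 9
  a_6 = -1·9 + 1·-5 + 2·-2 = -18
  a_7 = -1·-18 + 1·9 + 2·-5 = 17
  a_8 = -1·17 + 1·-18 + 2·9 = -17
  a_9 = -1·-17 + 1·17 + 2·-18 = -2
  a_10 = -1·-2 + 1·-17 + 2·17 = 19
  a_11 = -1·19 + 1·-2 + 2·-17 = -55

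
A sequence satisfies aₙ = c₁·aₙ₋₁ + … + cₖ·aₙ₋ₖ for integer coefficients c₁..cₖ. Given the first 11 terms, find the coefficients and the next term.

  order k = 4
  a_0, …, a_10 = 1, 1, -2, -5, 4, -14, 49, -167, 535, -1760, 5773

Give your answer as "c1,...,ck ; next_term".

-2,3,-3,3 ; -18932

  a_4 = -2·-5 + 3·-2 + -3·1 + 3·1 = 4
  a_5 = -2·4 + 3·-5 + -3·-2 + 3·1 = -14
  a_6 = -2·-14 + 3·4 + -3·-5 + 3·-2 = 49
  a_7 = -2·49 + 3·-14 + -3·4 + 3·-5 = -167
  a_8 = -2·-167 + 3·49 + -3·-14 + 3·4 = 535
  a_9 = -2·535 + 3·-167 + -3·49 + 3·-14 = -1760
  a_10 = -2·-1760 + 3·535 + -3·-167 + 3·49 = 5773
  a_11 = -2·5773 + 3·-1760 + -3·535 + 3·-167 = -18932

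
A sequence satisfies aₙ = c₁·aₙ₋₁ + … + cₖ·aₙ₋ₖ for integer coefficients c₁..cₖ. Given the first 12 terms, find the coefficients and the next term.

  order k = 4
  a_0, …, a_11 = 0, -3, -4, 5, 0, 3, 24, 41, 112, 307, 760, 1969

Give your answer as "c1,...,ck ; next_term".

  a_4 = 2·5 + 1·-4 + 2·-3 + -2·0 = 0
  a_5 = 2·0 + 1·5 + 2·-4 + -2·-3 = 3
  a_6 = 2·3 + 1·0 + 2·5 + -2·-4 = 24
  a_7 = 2·24 + 1·3 + 2·0 + -2·5 = 41
  a_8 = 2·41 + 1·24 + 2·3 + -2·0 = 112
  a_9 = 2·112 + 1·41 + 2·24 + -2·3 = 307
  a_10 = 2·307 + 1·112 + 2·41 + -2·24 = 760
  a_11 = 2·760 + 1·307 + 2·112 + -2·41 = 1969
  a_12 = 2·1969 + 1·760 + 2·307 + -2·112 = 5088

2,1,2,-2 ; 5088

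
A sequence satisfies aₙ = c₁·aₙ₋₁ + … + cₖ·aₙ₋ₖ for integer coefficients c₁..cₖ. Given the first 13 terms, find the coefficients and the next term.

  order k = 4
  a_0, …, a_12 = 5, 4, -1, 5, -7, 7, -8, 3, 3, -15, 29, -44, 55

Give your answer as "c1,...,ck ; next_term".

  a_4 = -1·5 + 1·-1 + 1·4 + -1·5 = -7
  a_5 = -1·-7 + 1·5 + 1·-1 + -1·4 = 7
  a_6 = -1·7 + 1·-7 + 1·5 + -1·-1 = -8
  a_7 = -1·-8 + 1·7 + 1·-7 + -1·5 = 3
  a_8 = -1·3 + 1·-8 + 1·7 + -1·-7 = 3
  a_9 = -1·3 + 1·3 + 1·-8 + -1·7 = -15
  a_10 = -1·-15 + 1·3 + 1·3 + -1·-8 = 29
  a_11 = -1·29 + 1·-15 + 1·3 + -1·3 = -44
  a_12 = -1·-44 + 1·29 + 1·-15 + -1·3 = 55
  a_13 = -1·55 + 1·-44 + 1·29 + -1·-15 = -55

-1,1,1,-1 ; -55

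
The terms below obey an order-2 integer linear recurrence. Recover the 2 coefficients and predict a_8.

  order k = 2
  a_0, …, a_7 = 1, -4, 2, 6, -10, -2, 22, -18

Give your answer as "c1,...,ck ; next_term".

-1,-2 ; -26

  a_2 = -1·-4 + -2·1 = 2
  a_3 = -1·2 + -2·-4 = 6
  a_4 = -1·6 + -2·2 = -10
  a_5 = -1·-10 + -2·6 = -2
  a_6 = -1·-2 + -2·-10 = 22
  a_7 = -1·22 + -2·-2 = -18
  a_8 = -1·-18 + -2·22 = -26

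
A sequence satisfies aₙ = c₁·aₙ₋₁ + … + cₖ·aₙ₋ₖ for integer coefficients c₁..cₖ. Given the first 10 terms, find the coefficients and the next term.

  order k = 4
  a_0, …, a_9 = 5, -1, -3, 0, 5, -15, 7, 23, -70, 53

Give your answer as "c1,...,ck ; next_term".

-1,-1,3,1 ; 93

  a_4 = -1·0 + -1·-3 + 3·-1 + 1·5 = 5
  a_5 = -1·5 + -1·0 + 3·-3 + 1·-1 = -15
  a_6 = -1·-15 + -1·5 + 3·0 + 1·-3 = 7
  a_7 = -1·7 + -1·-15 + 3·5 + 1·0 = 23
  a_8 = -1·23 + -1·7 + 3·-15 + 1·5 = -70
  a_9 = -1·-70 + -1·23 + 3·7 + 1·-15 = 53
  a_10 = -1·53 + -1·-70 + 3·23 + 1·7 = 93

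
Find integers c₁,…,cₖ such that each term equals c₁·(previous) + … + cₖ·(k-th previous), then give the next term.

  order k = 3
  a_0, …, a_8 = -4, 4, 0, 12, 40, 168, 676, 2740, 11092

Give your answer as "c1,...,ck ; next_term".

  a_3 = 3·0 + 4·4 + 1·-4 = 12
  a_4 = 3·12 + 4·0 + 1·4 = 40
  a_5 = 3·40 + 4·12 + 1·0 = 168
  a_6 = 3·168 + 4·40 + 1·12 = 676
  a_7 = 3·676 + 4·168 + 1·40 = 2740
  a_8 = 3·2740 + 4·676 + 1·168 = 11092
  a_9 = 3·11092 + 4·2740 + 1·676 = 44912

3,4,1 ; 44912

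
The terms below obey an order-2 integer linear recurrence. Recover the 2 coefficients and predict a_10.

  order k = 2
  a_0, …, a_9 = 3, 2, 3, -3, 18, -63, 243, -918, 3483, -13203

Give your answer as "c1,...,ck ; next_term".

-3,3 ; 50058

  a_2 = -3·2 + 3·3 = 3
  a_3 = -3·3 + 3·2 = -3
  a_4 = -3·-3 + 3·3 = 18
  a_5 = -3·18 + 3·-3 = -63
  a_6 = -3·-63 + 3·18 = 243
  a_7 = -3·243 + 3·-63 = -918
  a_8 = -3·-918 + 3·243 = 3483
  a_9 = -3·3483 + 3·-918 = -13203
  a_10 = -3·-13203 + 3·3483 = 50058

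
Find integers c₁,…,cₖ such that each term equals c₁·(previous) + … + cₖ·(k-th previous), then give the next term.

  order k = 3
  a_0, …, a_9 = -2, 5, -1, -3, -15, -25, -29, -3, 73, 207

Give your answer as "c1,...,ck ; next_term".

  a_3 = 2·-1 + -1·5 + -2·-2 = -3
  a_4 = 2·-3 + -1·-1 + -2·5 = -15
  a_5 = 2·-15 + -1·-3 + -2·-1 = -25
  a_6 = 2·-25 + -1·-15 + -2·-3 = -29
  a_7 = 2·-29 + -1·-25 + -2·-15 = -3
  a_8 = 2·-3 + -1·-29 + -2·-25 = 73
  a_9 = 2·73 + -1·-3 + -2·-29 = 207
  a_10 = 2·207 + -1·73 + -2·-3 = 347

2,-1,-2 ; 347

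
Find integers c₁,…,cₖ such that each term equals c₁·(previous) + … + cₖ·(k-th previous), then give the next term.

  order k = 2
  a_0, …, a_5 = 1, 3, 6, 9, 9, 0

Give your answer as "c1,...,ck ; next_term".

3,-3 ; -27

  a_2 = 3·3 + -3·1 = 6
  a_3 = 3·6 + -3·3 = 9
  a_4 = 3·9 + -3·6 = 9
  a_5 = 3·9 + -3·9 = 0
  a_6 = 3·0 + -3·9 = -27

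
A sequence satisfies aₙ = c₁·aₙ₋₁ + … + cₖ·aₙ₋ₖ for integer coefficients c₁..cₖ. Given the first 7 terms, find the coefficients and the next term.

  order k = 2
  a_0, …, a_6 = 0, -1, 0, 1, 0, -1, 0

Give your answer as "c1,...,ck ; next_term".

  a_2 = 0·-1 + -1·0 = 0
  a_3 = 0·0 + -1·-1 = 1
  a_4 = 0·1 + -1·0 = 0
  a_5 = 0·0 + -1·1 = -1
  a_6 = 0·-1 + -1·0 = 0
  a_7 = 0·0 + -1·-1 = 1

0,-1 ; 1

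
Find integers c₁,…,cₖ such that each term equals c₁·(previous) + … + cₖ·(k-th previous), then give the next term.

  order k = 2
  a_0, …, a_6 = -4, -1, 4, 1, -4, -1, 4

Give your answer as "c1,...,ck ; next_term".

  a_2 = 0·-1 + -1·-4 = 4
  a_3 = 0·4 + -1·-1 = 1
  a_4 = 0·1 + -1·4 = -4
  a_5 = 0·-4 + -1·1 = -1
  a_6 = 0·-1 + -1·-4 = 4
  a_7 = 0·4 + -1·-1 = 1

0,-1 ; 1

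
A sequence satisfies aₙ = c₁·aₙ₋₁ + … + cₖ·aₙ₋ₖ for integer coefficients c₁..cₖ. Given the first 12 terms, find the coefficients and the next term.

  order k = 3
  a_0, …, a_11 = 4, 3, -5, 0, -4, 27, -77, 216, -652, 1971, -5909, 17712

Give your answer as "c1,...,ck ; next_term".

  a_3 = -3·-5 + -1·3 + -3·4 = 0
  a_4 = -3·0 + -1·-5 + -3·3 = -4
  a_5 = -3·-4 + -1·0 + -3·-5 = 27
  a_6 = -3·27 + -1·-4 + -3·0 = -77
  a_7 = -3·-77 + -1·27 + -3·-4 = 216
  a_8 = -3·216 + -1·-77 + -3·27 = -652
  a_9 = -3·-652 + -1·216 + -3·-77 = 1971
  a_10 = -3·1971 + -1·-652 + -3·216 = -5909
  a_11 = -3·-5909 + -1·1971 + -3·-652 = 17712
  a_12 = -3·17712 + -1·-5909 + -3·1971 = -53140

-3,-1,-3 ; -53140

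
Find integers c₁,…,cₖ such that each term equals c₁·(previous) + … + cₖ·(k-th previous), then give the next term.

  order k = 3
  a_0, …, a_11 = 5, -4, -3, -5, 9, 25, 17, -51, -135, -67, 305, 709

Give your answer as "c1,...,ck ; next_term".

  a_3 = 1·-3 + -2·-4 + -2·5 = -5
  a_4 = 1·-5 + -2·-3 + -2·-4 = 9
  a_5 = 1·9 + -2·-5 + -2·-3 = 25
  a_6 = 1·25 + -2·9 + -2·-5 = 17
  a_7 = 1·17 + -2·25 + -2·9 = -51
  a_8 = 1·-51 + -2·17 + -2·25 = -135
  a_9 = 1·-135 + -2·-51 + -2·17 = -67
  a_10 = 1·-67 + -2·-135 + -2·-51 = 305
  a_11 = 1·305 + -2·-67 + -2·-135 = 709
  a_12 = 1·709 + -2·305 + -2·-67 = 233

1,-2,-2 ; 233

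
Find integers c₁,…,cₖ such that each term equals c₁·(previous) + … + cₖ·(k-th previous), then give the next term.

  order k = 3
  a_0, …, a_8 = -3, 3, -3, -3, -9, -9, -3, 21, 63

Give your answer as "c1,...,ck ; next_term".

  a_3 = 2·-3 + -1·3 + -2·-3 = -3
  a_4 = 2·-3 + -1·-3 + -2·3 = -9
  a_5 = 2·-9 + -1·-3 + -2·-3 = -9
  a_6 = 2·-9 + -1·-9 + -2·-3 = -3
  a_7 = 2·-3 + -1·-9 + -2·-9 = 21
  a_8 = 2·21 + -1·-3 + -2·-9 = 63
  a_9 = 2·63 + -1·21 + -2·-3 = 111

2,-1,-2 ; 111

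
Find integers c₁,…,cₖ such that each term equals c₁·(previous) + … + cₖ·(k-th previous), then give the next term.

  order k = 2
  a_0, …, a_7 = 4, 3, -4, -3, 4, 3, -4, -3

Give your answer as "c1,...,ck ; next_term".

0,-1 ; 4

  a_2 = 0·3 + -1·4 = -4
  a_3 = 0·-4 + -1·3 = -3
  a_4 = 0·-3 + -1·-4 = 4
  a_5 = 0·4 + -1·-3 = 3
  a_6 = 0·3 + -1·4 = -4
  a_7 = 0·-4 + -1·3 = -3
  a_8 = 0·-3 + -1·-4 = 4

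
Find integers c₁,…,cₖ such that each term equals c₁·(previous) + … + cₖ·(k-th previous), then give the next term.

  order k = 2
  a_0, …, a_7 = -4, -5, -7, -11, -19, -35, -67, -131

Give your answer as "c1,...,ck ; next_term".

  a_2 = 3·-5 + -2·-4 = -7
  a_3 = 3·-7 + -2·-5 = -11
  a_4 = 3·-11 + -2·-7 = -19
  a_5 = 3·-19 + -2·-11 = -35
  a_6 = 3·-35 + -2·-19 = -67
  a_7 = 3·-67 + -2·-35 = -131
  a_8 = 3·-131 + -2·-67 = -259

3,-2 ; -259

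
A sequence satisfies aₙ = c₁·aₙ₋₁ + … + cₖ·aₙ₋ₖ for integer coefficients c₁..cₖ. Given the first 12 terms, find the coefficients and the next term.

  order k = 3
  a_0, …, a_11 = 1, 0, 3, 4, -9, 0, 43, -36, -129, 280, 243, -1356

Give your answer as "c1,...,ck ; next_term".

  a_3 = 0·3 + -3·0 + 4·1 = 4
  a_4 = 0·4 + -3·3 + 4·0 = -9
  a_5 = 0·-9 + -3·4 + 4·3 = 0
  a_6 = 0·0 + -3·-9 + 4·4 = 43
  a_7 = 0·43 + -3·0 + 4·-9 = -36
  a_8 = 0·-36 + -3·43 + 4·0 = -129
  a_9 = 0·-129 + -3·-36 + 4·43 = 280
  a_10 = 0·280 + -3·-129 + 4·-36 = 243
  a_11 = 0·243 + -3·280 + 4·-129 = -1356
  a_12 = 0·-1356 + -3·243 + 4·280 = 391

0,-3,4 ; 391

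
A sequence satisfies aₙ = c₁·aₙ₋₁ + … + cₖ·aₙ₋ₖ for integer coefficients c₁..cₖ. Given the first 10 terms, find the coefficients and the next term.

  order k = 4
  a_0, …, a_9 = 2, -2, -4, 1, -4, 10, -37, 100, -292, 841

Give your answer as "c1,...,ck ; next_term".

  a_4 = -2·1 + 2·-4 + -1·-2 + 2·2 = -4
  a_5 = -2·-4 + 2·1 + -1·-4 + 2·-2 = 10
  a_6 = -2·10 + 2·-4 + -1·1 + 2·-4 = -37
  a_7 = -2·-37 + 2·10 + -1·-4 + 2·1 = 100
  a_8 = -2·100 + 2·-37 + -1·10 + 2·-4 = -292
  a_9 = -2·-292 + 2·100 + -1·-37 + 2·10 = 841
  a_10 = -2·841 + 2·-292 + -1·100 + 2·-37 = -2440

-2,2,-1,2 ; -2440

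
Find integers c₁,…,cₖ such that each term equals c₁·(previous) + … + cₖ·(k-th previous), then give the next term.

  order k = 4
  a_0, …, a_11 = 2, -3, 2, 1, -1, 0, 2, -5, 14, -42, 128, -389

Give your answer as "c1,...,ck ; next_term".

  a_4 = -3·1 + 0·2 + 0·-3 + 1·2 = -1
  a_5 = -3·-1 + 0·1 + 0·2 + 1·-3 = 0
  a_6 = -3·0 + 0·-1 + 0·1 + 1·2 = 2
  a_7 = -3·2 + 0·0 + 0·-1 + 1·1 = -5
  a_8 = -3·-5 + 0·2 + 0·0 + 1·-1 = 14
  a_9 = -3·14 + 0·-5 + 0·2 + 1·0 = -42
  a_10 = -3·-42 + 0·14 + 0·-5 + 1·2 = 128
  a_11 = -3·128 + 0·-42 + 0·14 + 1·-5 = -389
  a_12 = -3·-389 + 0·128 + 0·-42 + 1·14 = 1181

-3,0,0,1 ; 1181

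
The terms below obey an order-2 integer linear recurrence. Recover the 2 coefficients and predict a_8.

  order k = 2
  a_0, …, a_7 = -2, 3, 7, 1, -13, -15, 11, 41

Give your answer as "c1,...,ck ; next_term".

1,-2 ; 19

  a_2 = 1·3 + -2·-2 = 7
  a_3 = 1·7 + -2·3 = 1
  a_4 = 1·1 + -2·7 = -13
  a_5 = 1·-13 + -2·1 = -15
  a_6 = 1·-15 + -2·-13 = 11
  a_7 = 1·11 + -2·-15 = 41
  a_8 = 1·41 + -2·11 = 19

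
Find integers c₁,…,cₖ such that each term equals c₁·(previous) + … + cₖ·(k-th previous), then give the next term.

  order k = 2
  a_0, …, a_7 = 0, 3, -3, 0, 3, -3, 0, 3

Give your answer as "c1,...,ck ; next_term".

-1,-1 ; -3

  a_2 = -1·3 + -1·0 = -3
  a_3 = -1·-3 + -1·3 = 0
  a_4 = -1·0 + -1·-3 = 3
  a_5 = -1·3 + -1·0 = -3
  a_6 = -1·-3 + -1·3 = 0
  a_7 = -1·0 + -1·-3 = 3
  a_8 = -1·3 + -1·0 = -3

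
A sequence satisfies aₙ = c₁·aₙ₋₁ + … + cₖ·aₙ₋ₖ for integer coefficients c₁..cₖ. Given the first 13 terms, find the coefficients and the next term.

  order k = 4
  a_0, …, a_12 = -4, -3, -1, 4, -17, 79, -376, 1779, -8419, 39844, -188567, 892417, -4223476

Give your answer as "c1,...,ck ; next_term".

  a_4 = -4·4 + 3·-1 + -2·-3 + 1·-4 = -17
  a_5 = -4·-17 + 3·4 + -2·-1 + 1·-3 = 79
  a_6 = -4·79 + 3·-17 + -2·4 + 1·-1 = -376
  a_7 = -4·-376 + 3·79 + -2·-17 + 1·4 = 1779
  a_8 = -4·1779 + 3·-376 + -2·79 + 1·-17 = -8419
  a_9 = -4·-8419 + 3·1779 + -2·-376 + 1·79 = 39844
  a_10 = -4·39844 + 3·-8419 + -2·1779 + 1·-376 = -188567
  a_11 = -4·-188567 + 3·39844 + -2·-8419 + 1·1779 = 892417
  a_12 = -4·892417 + 3·-188567 + -2·39844 + 1·-8419 = -4223476
  a_13 = -4·-4223476 + 3·892417 + -2·-188567 + 1·39844 = 19988133

-4,3,-2,1 ; 19988133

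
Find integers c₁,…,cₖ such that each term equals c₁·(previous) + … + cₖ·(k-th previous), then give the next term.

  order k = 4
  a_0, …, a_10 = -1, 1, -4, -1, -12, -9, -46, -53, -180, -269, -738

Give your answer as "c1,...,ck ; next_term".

0,3,2,2 ; -1273

  a_4 = 0·-1 + 3·-4 + 2·1 + 2·-1 = -12
  a_5 = 0·-12 + 3·-1 + 2·-4 + 2·1 = -9
  a_6 = 0·-9 + 3·-12 + 2·-1 + 2·-4 = -46
  a_7 = 0·-46 + 3·-9 + 2·-12 + 2·-1 = -53
  a_8 = 0·-53 + 3·-46 + 2·-9 + 2·-12 = -180
  a_9 = 0·-180 + 3·-53 + 2·-46 + 2·-9 = -269
  a_10 = 0·-269 + 3·-180 + 2·-53 + 2·-46 = -738
  a_11 = 0·-738 + 3·-269 + 2·-180 + 2·-53 = -1273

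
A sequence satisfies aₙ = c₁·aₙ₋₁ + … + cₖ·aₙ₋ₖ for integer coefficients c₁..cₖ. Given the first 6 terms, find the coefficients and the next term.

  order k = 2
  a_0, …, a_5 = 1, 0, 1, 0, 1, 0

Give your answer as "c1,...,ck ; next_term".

0,1 ; 1

  a_2 = 0·0 + 1·1 = 1
  a_3 = 0·1 + 1·0 = 0
  a_4 = 0·0 + 1·1 = 1
  a_5 = 0·1 + 1·0 = 0
  a_6 = 0·0 + 1·1 = 1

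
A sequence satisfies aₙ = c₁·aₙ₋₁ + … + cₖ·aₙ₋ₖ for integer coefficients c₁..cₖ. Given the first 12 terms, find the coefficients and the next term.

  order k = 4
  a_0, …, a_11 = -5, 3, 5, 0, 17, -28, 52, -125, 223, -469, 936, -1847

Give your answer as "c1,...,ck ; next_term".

-1,2,-1,-2 ; 3742

  a_4 = -1·0 + 2·5 + -1·3 + -2·-5 = 17
  a_5 = -1·17 + 2·0 + -1·5 + -2·3 = -28
  a_6 = -1·-28 + 2·17 + -1·0 + -2·5 = 52
  a_7 = -1·52 + 2·-28 + -1·17 + -2·0 = -125
  a_8 = -1·-125 + 2·52 + -1·-28 + -2·17 = 223
  a_9 = -1·223 + 2·-125 + -1·52 + -2·-28 = -469
  a_10 = -1·-469 + 2·223 + -1·-125 + -2·52 = 936
  a_11 = -1·936 + 2·-469 + -1·223 + -2·-125 = -1847
  a_12 = -1·-1847 + 2·936 + -1·-469 + -2·223 = 3742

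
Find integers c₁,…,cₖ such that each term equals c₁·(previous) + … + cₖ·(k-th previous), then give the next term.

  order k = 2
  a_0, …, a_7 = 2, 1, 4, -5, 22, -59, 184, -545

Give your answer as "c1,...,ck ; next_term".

-2,3 ; 1642

  a_2 = -2·1 + 3·2 = 4
  a_3 = -2·4 + 3·1 = -5
  a_4 = -2·-5 + 3·4 = 22
  a_5 = -2·22 + 3·-5 = -59
  a_6 = -2·-59 + 3·22 = 184
  a_7 = -2·184 + 3·-59 = -545
  a_8 = -2·-545 + 3·184 = 1642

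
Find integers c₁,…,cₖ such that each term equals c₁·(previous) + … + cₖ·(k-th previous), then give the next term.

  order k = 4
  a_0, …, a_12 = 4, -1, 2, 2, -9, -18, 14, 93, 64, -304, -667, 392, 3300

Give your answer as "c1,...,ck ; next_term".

  a_4 = 1·2 + -4·2 + -1·-1 + -1·4 = -9
  a_5 = 1·-9 + -4·2 + -1·2 + -1·-1 = -18
  a_6 = 1·-18 + -4·-9 + -1·2 + -1·2 = 14
  a_7 = 1·14 + -4·-18 + -1·-9 + -1·2 = 93
  a_8 = 1·93 + -4·14 + -1·-18 + -1·-9 = 64
  a_9 = 1·64 + -4·93 + -1·14 + -1·-18 = -304
  a_10 = 1·-304 + -4·64 + -1·93 + -1·14 = -667
  a_11 = 1·-667 + -4·-304 + -1·64 + -1·93 = 392
  a_12 = 1·392 + -4·-667 + -1·-304 + -1·64 = 3300
  a_13 = 1·3300 + -4·392 + -1·-667 + -1·-304 = 2703

1,-4,-1,-1 ; 2703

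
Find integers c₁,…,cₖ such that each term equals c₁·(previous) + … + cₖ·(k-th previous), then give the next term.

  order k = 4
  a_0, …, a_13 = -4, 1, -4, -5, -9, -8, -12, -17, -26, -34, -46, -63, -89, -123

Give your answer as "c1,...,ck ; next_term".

1,0,0,1 ; -169

  a_4 = 1·-5 + 0·-4 + 0·1 + 1·-4 = -9
  a_5 = 1·-9 + 0·-5 + 0·-4 + 1·1 = -8
  a_6 = 1·-8 + 0·-9 + 0·-5 + 1·-4 = -12
  a_7 = 1·-12 + 0·-8 + 0·-9 + 1·-5 = -17
  a_8 = 1·-17 + 0·-12 + 0·-8 + 1·-9 = -26
  a_9 = 1·-26 + 0·-17 + 0·-12 + 1·-8 = -34
  a_10 = 1·-34 + 0·-26 + 0·-17 + 1·-12 = -46
  a_11 = 1·-46 + 0·-34 + 0·-26 + 1·-17 = -63
  a_12 = 1·-63 + 0·-46 + 0·-34 + 1·-26 = -89
  a_13 = 1·-89 + 0·-63 + 0·-46 + 1·-34 = -123
  a_14 = 1·-123 + 0·-89 + 0·-63 + 1·-46 = -169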